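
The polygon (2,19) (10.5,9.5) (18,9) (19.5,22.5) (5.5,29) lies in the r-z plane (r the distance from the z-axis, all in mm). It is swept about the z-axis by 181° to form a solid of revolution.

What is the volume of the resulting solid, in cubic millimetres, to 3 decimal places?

Volume = 8193.644 mm³

Profile (r,z), 5 vertices: (2,19) (10.5,9.5) (18,9) (19.5,22.5) (5.5,29)
edge 0: (2,19)→(10.5,9.5)  cross = 2·9.5 − 10.5·19 = -180.5000; (r_i+r_j)·cross = 12.5·-180.5000 = -2256.2500
edge 1: (10.5,9.5)→(18,9)  cross = 10.5·9 − 18·9.5 = -76.5000; (r_i+r_j)·cross = 28.5·-76.5000 = -2180.2500
edge 2: (18,9)→(19.5,22.5)  cross = 18·22.5 − 19.5·9 = 229.5000; (r_i+r_j)·cross = 37.5·229.5000 = 8606.2500
edge 3: (19.5,22.5)→(5.5,29)  cross = 19.5·29 − 5.5·22.5 = 441.7500; (r_i+r_j)·cross = 25·441.7500 = 11043.7500
edge 4: (5.5,29)→(2,19)  cross = 5.5·19 − 2·29 = 46.5000; (r_i+r_j)·cross = 7.5·46.5000 = 348.7500
Σcross = 460.7500 → A = |Σcross|/2 = 230.3750 mm²
Σ(r_i+r_j)·cross = 15562.2500 → first moment M = |Σ|/6 = 2593.7083
R_c = M/A = 2593.7083/230.3750 = 11.2586 mm
θ = 181° = 3.159046 rad
V = θ·R_c·A = 3.159046·11.2586·230.3750 = 8193.644 mm³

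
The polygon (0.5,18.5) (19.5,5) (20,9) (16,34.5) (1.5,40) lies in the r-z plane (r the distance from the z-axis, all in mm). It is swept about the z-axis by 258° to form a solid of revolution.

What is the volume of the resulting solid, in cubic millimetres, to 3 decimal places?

Volume = 19350.018 mm³

Profile (r,z), 5 vertices: (0.5,18.5) (19.5,5) (20,9) (16,34.5) (1.5,40)
edge 0: (0.5,18.5)→(19.5,5)  cross = 0.5·5 − 19.5·18.5 = -358.2500; (r_i+r_j)·cross = 20·-358.2500 = -7165.0000
edge 1: (19.5,5)→(20,9)  cross = 19.5·9 − 20·5 = 75.5000; (r_i+r_j)·cross = 39.5·75.5000 = 2982.2500
edge 2: (20,9)→(16,34.5)  cross = 20·34.5 − 16·9 = 546.0000; (r_i+r_j)·cross = 36·546.0000 = 19656.0000
edge 3: (16,34.5)→(1.5,40)  cross = 16·40 − 1.5·34.5 = 588.2500; (r_i+r_j)·cross = 17.5·588.2500 = 10294.3750
edge 4: (1.5,40)→(0.5,18.5)  cross = 1.5·18.5 − 0.5·40 = 7.7500; (r_i+r_j)·cross = 2·7.7500 = 15.5000
Σcross = 859.2500 → A = |Σcross|/2 = 429.6250 mm²
Σ(r_i+r_j)·cross = 25783.1250 → first moment M = |Σ|/6 = 4297.1875
R_c = M/A = 4297.1875/429.6250 = 10.0022 mm
θ = 258° = 4.502949 rad
V = θ·R_c·A = 4.502949·10.0022·429.6250 = 19350.018 mm³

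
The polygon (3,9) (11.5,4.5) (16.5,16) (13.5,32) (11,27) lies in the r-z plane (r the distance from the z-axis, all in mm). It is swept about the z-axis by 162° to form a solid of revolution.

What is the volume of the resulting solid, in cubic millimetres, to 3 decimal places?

Volume = 5507.016 mm³

Profile (r,z), 5 vertices: (3,9) (11.5,4.5) (16.5,16) (13.5,32) (11,27)
edge 0: (3,9)→(11.5,4.5)  cross = 3·4.5 − 11.5·9 = -90.0000; (r_i+r_j)·cross = 14.5·-90.0000 = -1305.0000
edge 1: (11.5,4.5)→(16.5,16)  cross = 11.5·16 − 16.5·4.5 = 109.7500; (r_i+r_j)·cross = 28·109.7500 = 3073.0000
edge 2: (16.5,16)→(13.5,32)  cross = 16.5·32 − 13.5·16 = 312.0000; (r_i+r_j)·cross = 30·312.0000 = 9360.0000
edge 3: (13.5,32)→(11,27)  cross = 13.5·27 − 11·32 = 12.5000; (r_i+r_j)·cross = 24.5·12.5000 = 306.2500
edge 4: (11,27)→(3,9)  cross = 11·9 − 3·27 = 18.0000; (r_i+r_j)·cross = 14·18.0000 = 252.0000
Σcross = 362.2500 → A = |Σcross|/2 = 181.1250 mm²
Σ(r_i+r_j)·cross = 11686.2500 → first moment M = |Σ|/6 = 1947.7083
R_c = M/A = 1947.7083/181.1250 = 10.7534 mm
θ = 162° = 2.827433 rad
V = θ·R_c·A = 2.827433·10.7534·181.1250 = 5507.016 mm³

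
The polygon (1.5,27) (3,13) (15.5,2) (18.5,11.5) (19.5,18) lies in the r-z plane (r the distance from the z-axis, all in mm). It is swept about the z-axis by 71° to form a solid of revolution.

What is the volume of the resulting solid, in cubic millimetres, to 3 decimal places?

Volume = 3207.627 mm³

Profile (r,z), 5 vertices: (1.5,27) (3,13) (15.5,2) (18.5,11.5) (19.5,18)
edge 0: (1.5,27)→(3,13)  cross = 1.5·13 − 3·27 = -61.5000; (r_i+r_j)·cross = 4.5·-61.5000 = -276.7500
edge 1: (3,13)→(15.5,2)  cross = 3·2 − 15.5·13 = -195.5000; (r_i+r_j)·cross = 18.5·-195.5000 = -3616.7500
edge 2: (15.5,2)→(18.5,11.5)  cross = 15.5·11.5 − 18.5·2 = 141.2500; (r_i+r_j)·cross = 34·141.2500 = 4802.5000
edge 3: (18.5,11.5)→(19.5,18)  cross = 18.5·18 − 19.5·11.5 = 108.7500; (r_i+r_j)·cross = 38·108.7500 = 4132.5000
edge 4: (19.5,18)→(1.5,27)  cross = 19.5·27 − 1.5·18 = 499.5000; (r_i+r_j)·cross = 21·499.5000 = 10489.5000
Σcross = 492.5000 → A = |Σcross|/2 = 246.2500 mm²
Σ(r_i+r_j)·cross = 15531.0000 → first moment M = |Σ|/6 = 2588.5000
R_c = M/A = 2588.5000/246.2500 = 10.5117 mm
θ = 71° = 1.239184 rad
V = θ·R_c·A = 1.239184·10.5117·246.2500 = 3207.627 mm³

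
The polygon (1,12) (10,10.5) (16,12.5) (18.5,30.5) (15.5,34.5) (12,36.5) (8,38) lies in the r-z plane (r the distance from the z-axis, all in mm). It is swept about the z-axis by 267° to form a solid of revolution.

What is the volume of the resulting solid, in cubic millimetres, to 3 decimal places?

Volume = 15640.223 mm³

Profile (r,z), 7 vertices: (1,12) (10,10.5) (16,12.5) (18.5,30.5) (15.5,34.5) (12,36.5) (8,38)
edge 0: (1,12)→(10,10.5)  cross = 1·10.5 − 10·12 = -109.5000; (r_i+r_j)·cross = 11·-109.5000 = -1204.5000
edge 1: (10,10.5)→(16,12.5)  cross = 10·12.5 − 16·10.5 = -43.0000; (r_i+r_j)·cross = 26·-43.0000 = -1118.0000
edge 2: (16,12.5)→(18.5,30.5)  cross = 16·30.5 − 18.5·12.5 = 256.7500; (r_i+r_j)·cross = 34.5·256.7500 = 8857.8750
edge 3: (18.5,30.5)→(15.5,34.5)  cross = 18.5·34.5 − 15.5·30.5 = 165.5000; (r_i+r_j)·cross = 34·165.5000 = 5627.0000
edge 4: (15.5,34.5)→(12,36.5)  cross = 15.5·36.5 − 12·34.5 = 151.7500; (r_i+r_j)·cross = 27.5·151.7500 = 4173.1250
edge 5: (12,36.5)→(8,38)  cross = 12·38 − 8·36.5 = 164.0000; (r_i+r_j)·cross = 20·164.0000 = 3280.0000
edge 6: (8,38)→(1,12)  cross = 8·12 − 1·38 = 58.0000; (r_i+r_j)·cross = 9·58.0000 = 522.0000
Σcross = 643.5000 → A = |Σcross|/2 = 321.7500 mm²
Σ(r_i+r_j)·cross = 20137.5000 → first moment M = |Σ|/6 = 3356.2500
R_c = M/A = 3356.2500/321.7500 = 10.4312 mm
θ = 267° = 4.660029 rad
V = θ·R_c·A = 4.660029·10.4312·321.7500 = 15640.223 mm³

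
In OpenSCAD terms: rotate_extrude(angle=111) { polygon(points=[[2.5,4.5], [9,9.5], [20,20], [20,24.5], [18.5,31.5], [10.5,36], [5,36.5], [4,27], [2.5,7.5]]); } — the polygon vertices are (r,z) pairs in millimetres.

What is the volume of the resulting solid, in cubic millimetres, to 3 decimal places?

Volume = 7237.367 mm³

Profile (r,z), 9 vertices: (2.5,4.5) (9,9.5) (20,20) (20,24.5) (18.5,31.5) (10.5,36) (5,36.5) (4,27) (2.5,7.5)
edge 0: (2.5,4.5)→(9,9.5)  cross = 2.5·9.5 − 9·4.5 = -16.7500; (r_i+r_j)·cross = 11.5·-16.7500 = -192.6250
edge 1: (9,9.5)→(20,20)  cross = 9·20 − 20·9.5 = -10.0000; (r_i+r_j)·cross = 29·-10.0000 = -290.0000
edge 2: (20,20)→(20,24.5)  cross = 20·24.5 − 20·20 = 90.0000; (r_i+r_j)·cross = 40·90.0000 = 3600.0000
edge 3: (20,24.5)→(18.5,31.5)  cross = 20·31.5 − 18.5·24.5 = 176.7500; (r_i+r_j)·cross = 38.5·176.7500 = 6804.8750
edge 4: (18.5,31.5)→(10.5,36)  cross = 18.5·36 − 10.5·31.5 = 335.2500; (r_i+r_j)·cross = 29·335.2500 = 9722.2500
edge 5: (10.5,36)→(5,36.5)  cross = 10.5·36.5 − 5·36 = 203.2500; (r_i+r_j)·cross = 15.5·203.2500 = 3150.3750
edge 6: (5,36.5)→(4,27)  cross = 5·27 − 4·36.5 = -11.0000; (r_i+r_j)·cross = 9·-11.0000 = -99.0000
edge 7: (4,27)→(2.5,7.5)  cross = 4·7.5 − 2.5·27 = -37.5000; (r_i+r_j)·cross = 6.5·-37.5000 = -243.7500
edge 8: (2.5,7.5)→(2.5,4.5)  cross = 2.5·4.5 − 2.5·7.5 = -7.5000; (r_i+r_j)·cross = 5·-7.5000 = -37.5000
Σcross = 722.5000 → A = |Σcross|/2 = 361.2500 mm²
Σ(r_i+r_j)·cross = 22414.6250 → first moment M = |Σ|/6 = 3735.7708
R_c = M/A = 3735.7708/361.2500 = 10.3412 mm
θ = 111° = 1.937315 rad
V = θ·R_c·A = 1.937315·10.3412·361.2500 = 7237.367 mm³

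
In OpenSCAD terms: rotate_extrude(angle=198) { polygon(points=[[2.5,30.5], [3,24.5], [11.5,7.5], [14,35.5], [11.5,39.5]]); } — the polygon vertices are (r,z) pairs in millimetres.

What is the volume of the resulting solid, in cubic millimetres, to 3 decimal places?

Volume = 6350.808 mm³

Profile (r,z), 5 vertices: (2.5,30.5) (3,24.5) (11.5,7.5) (14,35.5) (11.5,39.5)
edge 0: (2.5,30.5)→(3,24.5)  cross = 2.5·24.5 − 3·30.5 = -30.2500; (r_i+r_j)·cross = 5.5·-30.2500 = -166.3750
edge 1: (3,24.5)→(11.5,7.5)  cross = 3·7.5 − 11.5·24.5 = -259.2500; (r_i+r_j)·cross = 14.5·-259.2500 = -3759.1250
edge 2: (11.5,7.5)→(14,35.5)  cross = 11.5·35.5 − 14·7.5 = 303.2500; (r_i+r_j)·cross = 25.5·303.2500 = 7732.8750
edge 3: (14,35.5)→(11.5,39.5)  cross = 14·39.5 − 11.5·35.5 = 144.7500; (r_i+r_j)·cross = 25.5·144.7500 = 3691.1250
edge 4: (11.5,39.5)→(2.5,30.5)  cross = 11.5·30.5 − 2.5·39.5 = 252.0000; (r_i+r_j)·cross = 14·252.0000 = 3528.0000
Σcross = 410.5000 → A = |Σcross|/2 = 205.2500 mm²
Σ(r_i+r_j)·cross = 11026.5000 → first moment M = |Σ|/6 = 1837.7500
R_c = M/A = 1837.7500/205.2500 = 8.9537 mm
θ = 198° = 3.455752 rad
V = θ·R_c·A = 3.455752·8.9537·205.2500 = 6350.808 mm³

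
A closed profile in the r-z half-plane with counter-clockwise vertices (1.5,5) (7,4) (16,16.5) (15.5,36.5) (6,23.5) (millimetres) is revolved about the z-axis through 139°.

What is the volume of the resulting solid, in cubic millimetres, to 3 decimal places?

Volume = 5806.801 mm³

Profile (r,z), 5 vertices: (1.5,5) (7,4) (16,16.5) (15.5,36.5) (6,23.5)
edge 0: (1.5,5)→(7,4)  cross = 1.5·4 − 7·5 = -29.0000; (r_i+r_j)·cross = 8.5·-29.0000 = -246.5000
edge 1: (7,4)→(16,16.5)  cross = 7·16.5 − 16·4 = 51.5000; (r_i+r_j)·cross = 23·51.5000 = 1184.5000
edge 2: (16,16.5)→(15.5,36.5)  cross = 16·36.5 − 15.5·16.5 = 328.2500; (r_i+r_j)·cross = 31.5·328.2500 = 10339.8750
edge 3: (15.5,36.5)→(6,23.5)  cross = 15.5·23.5 − 6·36.5 = 145.2500; (r_i+r_j)·cross = 21.5·145.2500 = 3122.8750
edge 4: (6,23.5)→(1.5,5)  cross = 6·5 − 1.5·23.5 = -5.2500; (r_i+r_j)·cross = 7.5·-5.2500 = -39.3750
Σcross = 490.7500 → A = |Σcross|/2 = 245.3750 mm²
Σ(r_i+r_j)·cross = 14361.3750 → first moment M = |Σ|/6 = 2393.5625
R_c = M/A = 2393.5625/245.3750 = 9.7547 mm
θ = 139° = 2.426008 rad
V = θ·R_c·A = 2.426008·9.7547·245.3750 = 5806.801 mm³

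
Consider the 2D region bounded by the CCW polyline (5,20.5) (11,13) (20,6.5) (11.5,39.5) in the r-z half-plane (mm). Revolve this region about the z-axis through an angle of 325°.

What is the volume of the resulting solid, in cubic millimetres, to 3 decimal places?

Profile (r,z), 4 vertices: (5,20.5) (11,13) (20,6.5) (11.5,39.5)
edge 0: (5,20.5)→(11,13)  cross = 5·13 − 11·20.5 = -160.5000; (r_i+r_j)·cross = 16·-160.5000 = -2568.0000
edge 1: (11,13)→(20,6.5)  cross = 11·6.5 − 20·13 = -188.5000; (r_i+r_j)·cross = 31·-188.5000 = -5843.5000
edge 2: (20,6.5)→(11.5,39.5)  cross = 20·39.5 − 11.5·6.5 = 715.2500; (r_i+r_j)·cross = 31.5·715.2500 = 22530.3750
edge 3: (11.5,39.5)→(5,20.5)  cross = 11.5·20.5 − 5·39.5 = 38.2500; (r_i+r_j)·cross = 16.5·38.2500 = 631.1250
Σcross = 404.5000 → A = |Σcross|/2 = 202.2500 mm²
Σ(r_i+r_j)·cross = 14750.0000 → first moment M = |Σ|/6 = 2458.3333
R_c = M/A = 2458.3333/202.2500 = 12.1549 mm
θ = 325° = 5.672320 rad
V = θ·R_c·A = 5.672320·12.1549·202.2500 = 13944.454 mm³

Volume = 13944.454 mm³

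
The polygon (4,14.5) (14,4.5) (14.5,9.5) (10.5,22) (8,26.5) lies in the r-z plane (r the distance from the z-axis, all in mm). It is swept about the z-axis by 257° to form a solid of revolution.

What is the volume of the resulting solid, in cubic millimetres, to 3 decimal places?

Profile (r,z), 5 vertices: (4,14.5) (14,4.5) (14.5,9.5) (10.5,22) (8,26.5)
edge 0: (4,14.5)→(14,4.5)  cross = 4·4.5 − 14·14.5 = -185.0000; (r_i+r_j)·cross = 18·-185.0000 = -3330.0000
edge 1: (14,4.5)→(14.5,9.5)  cross = 14·9.5 − 14.5·4.5 = 67.7500; (r_i+r_j)·cross = 28.5·67.7500 = 1930.8750
edge 2: (14.5,9.5)→(10.5,22)  cross = 14.5·22 − 10.5·9.5 = 219.2500; (r_i+r_j)·cross = 25·219.2500 = 5481.2500
edge 3: (10.5,22)→(8,26.5)  cross = 10.5·26.5 − 8·22 = 102.2500; (r_i+r_j)·cross = 18.5·102.2500 = 1891.6250
edge 4: (8,26.5)→(4,14.5)  cross = 8·14.5 − 4·26.5 = 10.0000; (r_i+r_j)·cross = 12·10.0000 = 120.0000
Σcross = 214.2500 → A = |Σcross|/2 = 107.1250 mm²
Σ(r_i+r_j)·cross = 6093.7500 → first moment M = |Σ|/6 = 1015.6250
R_c = M/A = 1015.6250/107.1250 = 9.4807 mm
θ = 257° = 4.485496 rad
V = θ·R_c·A = 4.485496·9.4807·107.1250 = 4555.582 mm³

Volume = 4555.582 mm³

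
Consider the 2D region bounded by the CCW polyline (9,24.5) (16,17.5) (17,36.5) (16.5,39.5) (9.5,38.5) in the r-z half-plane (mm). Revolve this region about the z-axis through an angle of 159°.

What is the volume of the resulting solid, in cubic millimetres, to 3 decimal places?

Profile (r,z), 5 vertices: (9,24.5) (16,17.5) (17,36.5) (16.5,39.5) (9.5,38.5)
edge 0: (9,24.5)→(16,17.5)  cross = 9·17.5 − 16·24.5 = -234.5000; (r_i+r_j)·cross = 25·-234.5000 = -5862.5000
edge 1: (16,17.5)→(17,36.5)  cross = 16·36.5 − 17·17.5 = 286.5000; (r_i+r_j)·cross = 33·286.5000 = 9454.5000
edge 2: (17,36.5)→(16.5,39.5)  cross = 17·39.5 − 16.5·36.5 = 69.2500; (r_i+r_j)·cross = 33.5·69.2500 = 2319.8750
edge 3: (16.5,39.5)→(9.5,38.5)  cross = 16.5·38.5 − 9.5·39.5 = 260.0000; (r_i+r_j)·cross = 26·260.0000 = 6760.0000
edge 4: (9.5,38.5)→(9,24.5)  cross = 9.5·24.5 − 9·38.5 = -113.7500; (r_i+r_j)·cross = 18.5·-113.7500 = -2104.3750
Σcross = 267.5000 → A = |Σcross|/2 = 133.7500 mm²
Σ(r_i+r_j)·cross = 10567.5000 → first moment M = |Σ|/6 = 1761.2500
R_c = M/A = 1761.2500/133.7500 = 13.1682 mm
θ = 159° = 2.775074 rad
V = θ·R_c·A = 2.775074·13.1682·133.7500 = 4887.598 mm³

Volume = 4887.598 mm³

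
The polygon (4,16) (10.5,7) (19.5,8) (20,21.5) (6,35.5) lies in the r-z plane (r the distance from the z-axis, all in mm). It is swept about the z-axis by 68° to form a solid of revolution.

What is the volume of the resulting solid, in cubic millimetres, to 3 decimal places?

Profile (r,z), 5 vertices: (4,16) (10.5,7) (19.5,8) (20,21.5) (6,35.5)
edge 0: (4,16)→(10.5,7)  cross = 4·7 − 10.5·16 = -140.0000; (r_i+r_j)·cross = 14.5·-140.0000 = -2030.0000
edge 1: (10.5,7)→(19.5,8)  cross = 10.5·8 − 19.5·7 = -52.5000; (r_i+r_j)·cross = 30·-52.5000 = -1575.0000
edge 2: (19.5,8)→(20,21.5)  cross = 19.5·21.5 − 20·8 = 259.2500; (r_i+r_j)·cross = 39.5·259.2500 = 10240.3750
edge 3: (20,21.5)→(6,35.5)  cross = 20·35.5 − 6·21.5 = 581.0000; (r_i+r_j)·cross = 26·581.0000 = 15106.0000
edge 4: (6,35.5)→(4,16)  cross = 6·16 − 4·35.5 = -46.0000; (r_i+r_j)·cross = 10·-46.0000 = -460.0000
Σcross = 601.7500 → A = |Σcross|/2 = 300.8750 mm²
Σ(r_i+r_j)·cross = 21281.3750 → first moment M = |Σ|/6 = 3546.8958
R_c = M/A = 3546.8958/300.8750 = 11.7886 mm
θ = 68° = 1.186824 rad
V = θ·R_c·A = 1.186824·11.7886·300.8750 = 4209.541 mm³

Volume = 4209.541 mm³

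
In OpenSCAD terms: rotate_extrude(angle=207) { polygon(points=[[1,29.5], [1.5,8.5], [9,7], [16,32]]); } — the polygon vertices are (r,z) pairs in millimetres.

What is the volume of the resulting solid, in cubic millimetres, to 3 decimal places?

Profile (r,z), 4 vertices: (1,29.5) (1.5,8.5) (9,7) (16,32)
edge 0: (1,29.5)→(1.5,8.5)  cross = 1·8.5 − 1.5·29.5 = -35.7500; (r_i+r_j)·cross = 2.5·-35.7500 = -89.3750
edge 1: (1.5,8.5)→(9,7)  cross = 1.5·7 − 9·8.5 = -66.0000; (r_i+r_j)·cross = 10.5·-66.0000 = -693.0000
edge 2: (9,7)→(16,32)  cross = 9·32 − 16·7 = 176.0000; (r_i+r_j)·cross = 25·176.0000 = 4400.0000
edge 3: (16,32)→(1,29.5)  cross = 16·29.5 − 1·32 = 440.0000; (r_i+r_j)·cross = 17·440.0000 = 7480.0000
Σcross = 514.2500 → A = |Σcross|/2 = 257.1250 mm²
Σ(r_i+r_j)·cross = 11097.6250 → first moment M = |Σ|/6 = 1849.6042
R_c = M/A = 1849.6042/257.1250 = 7.1934 mm
θ = 207° = 3.612832 rad
V = θ·R_c·A = 3.612832·7.1934·257.1250 = 6682.308 mm³

Volume = 6682.308 mm³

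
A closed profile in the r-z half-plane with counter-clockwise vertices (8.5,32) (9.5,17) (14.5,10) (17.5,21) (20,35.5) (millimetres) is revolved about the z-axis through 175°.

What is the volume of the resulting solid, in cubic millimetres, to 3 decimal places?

Volume = 7546.222 mm³

Profile (r,z), 5 vertices: (8.5,32) (9.5,17) (14.5,10) (17.5,21) (20,35.5)
edge 0: (8.5,32)→(9.5,17)  cross = 8.5·17 − 9.5·32 = -159.5000; (r_i+r_j)·cross = 18·-159.5000 = -2871.0000
edge 1: (9.5,17)→(14.5,10)  cross = 9.5·10 − 14.5·17 = -151.5000; (r_i+r_j)·cross = 24·-151.5000 = -3636.0000
edge 2: (14.5,10)→(17.5,21)  cross = 14.5·21 − 17.5·10 = 129.5000; (r_i+r_j)·cross = 32·129.5000 = 4144.0000
edge 3: (17.5,21)→(20,35.5)  cross = 17.5·35.5 − 20·21 = 201.2500; (r_i+r_j)·cross = 37.5·201.2500 = 7546.8750
edge 4: (20,35.5)→(8.5,32)  cross = 20·32 − 8.5·35.5 = 338.2500; (r_i+r_j)·cross = 28.5·338.2500 = 9640.1250
Σcross = 358.0000 → A = |Σcross|/2 = 179.0000 mm²
Σ(r_i+r_j)·cross = 14824.0000 → first moment M = |Σ|/6 = 2470.6667
R_c = M/A = 2470.6667/179.0000 = 13.8026 mm
θ = 175° = 3.054326 rad
V = θ·R_c·A = 3.054326·13.8026·179.0000 = 7546.222 mm³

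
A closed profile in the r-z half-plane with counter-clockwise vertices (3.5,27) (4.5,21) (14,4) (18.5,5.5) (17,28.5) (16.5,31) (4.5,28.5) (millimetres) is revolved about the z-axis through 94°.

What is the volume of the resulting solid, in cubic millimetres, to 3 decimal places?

Volume = 5202.509 mm³

Profile (r,z), 7 vertices: (3.5,27) (4.5,21) (14,4) (18.5,5.5) (17,28.5) (16.5,31) (4.5,28.5)
edge 0: (3.5,27)→(4.5,21)  cross = 3.5·21 − 4.5·27 = -48.0000; (r_i+r_j)·cross = 8·-48.0000 = -384.0000
edge 1: (4.5,21)→(14,4)  cross = 4.5·4 − 14·21 = -276.0000; (r_i+r_j)·cross = 18.5·-276.0000 = -5106.0000
edge 2: (14,4)→(18.5,5.5)  cross = 14·5.5 − 18.5·4 = 3.0000; (r_i+r_j)·cross = 32.5·3.0000 = 97.5000
edge 3: (18.5,5.5)→(17,28.5)  cross = 18.5·28.5 − 17·5.5 = 433.7500; (r_i+r_j)·cross = 35.5·433.7500 = 15398.1250
edge 4: (17,28.5)→(16.5,31)  cross = 17·31 − 16.5·28.5 = 56.7500; (r_i+r_j)·cross = 33.5·56.7500 = 1901.1250
edge 5: (16.5,31)→(4.5,28.5)  cross = 16.5·28.5 − 4.5·31 = 330.7500; (r_i+r_j)·cross = 21·330.7500 = 6945.7500
edge 6: (4.5,28.5)→(3.5,27)  cross = 4.5·27 − 3.5·28.5 = 21.7500; (r_i+r_j)·cross = 8·21.7500 = 174.0000
Σcross = 522.0000 → A = |Σcross|/2 = 261.0000 mm²
Σ(r_i+r_j)·cross = 19026.5000 → first moment M = |Σ|/6 = 3171.0833
R_c = M/A = 3171.0833/261.0000 = 12.1497 mm
θ = 94° = 1.640609 rad
V = θ·R_c·A = 1.640609·12.1497·261.0000 = 5202.509 mm³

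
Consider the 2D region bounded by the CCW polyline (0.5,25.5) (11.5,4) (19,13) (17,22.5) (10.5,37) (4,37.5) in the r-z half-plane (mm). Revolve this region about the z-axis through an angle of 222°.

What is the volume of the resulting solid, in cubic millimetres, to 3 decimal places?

Profile (r,z), 6 vertices: (0.5,25.5) (11.5,4) (19,13) (17,22.5) (10.5,37) (4,37.5)
edge 0: (0.5,25.5)→(11.5,4)  cross = 0.5·4 − 11.5·25.5 = -291.2500; (r_i+r_j)·cross = 12·-291.2500 = -3495.0000
edge 1: (11.5,4)→(19,13)  cross = 11.5·13 − 19·4 = 73.5000; (r_i+r_j)·cross = 30.5·73.5000 = 2241.7500
edge 2: (19,13)→(17,22.5)  cross = 19·22.5 − 17·13 = 206.5000; (r_i+r_j)·cross = 36·206.5000 = 7434.0000
edge 3: (17,22.5)→(10.5,37)  cross = 17·37 − 10.5·22.5 = 392.7500; (r_i+r_j)·cross = 27.5·392.7500 = 10800.6250
edge 4: (10.5,37)→(4,37.5)  cross = 10.5·37.5 − 4·37 = 245.7500; (r_i+r_j)·cross = 14.5·245.7500 = 3563.3750
edge 5: (4,37.5)→(0.5,25.5)  cross = 4·25.5 − 0.5·37.5 = 83.2500; (r_i+r_j)·cross = 4.5·83.2500 = 374.6250
Σcross = 710.5000 → A = |Σcross|/2 = 355.2500 mm²
Σ(r_i+r_j)·cross = 20919.3750 → first moment M = |Σ|/6 = 3486.5625
R_c = M/A = 3486.5625/355.2500 = 9.8144 mm
θ = 222° = 3.874631 rad
V = θ·R_c·A = 3.874631·9.8144·355.2500 = 13509.143 mm³

Volume = 13509.143 mm³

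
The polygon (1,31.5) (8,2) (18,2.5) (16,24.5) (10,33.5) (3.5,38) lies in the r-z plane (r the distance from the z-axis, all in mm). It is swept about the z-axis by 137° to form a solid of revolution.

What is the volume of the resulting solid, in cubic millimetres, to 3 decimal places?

Volume = 8929.268 mm³

Profile (r,z), 6 vertices: (1,31.5) (8,2) (18,2.5) (16,24.5) (10,33.5) (3.5,38)
edge 0: (1,31.5)→(8,2)  cross = 1·2 − 8·31.5 = -250.0000; (r_i+r_j)·cross = 9·-250.0000 = -2250.0000
edge 1: (8,2)→(18,2.5)  cross = 8·2.5 − 18·2 = -16.0000; (r_i+r_j)·cross = 26·-16.0000 = -416.0000
edge 2: (18,2.5)→(16,24.5)  cross = 18·24.5 − 16·2.5 = 401.0000; (r_i+r_j)·cross = 34·401.0000 = 13634.0000
edge 3: (16,24.5)→(10,33.5)  cross = 16·33.5 − 10·24.5 = 291.0000; (r_i+r_j)·cross = 26·291.0000 = 7566.0000
edge 4: (10,33.5)→(3.5,38)  cross = 10·38 − 3.5·33.5 = 262.7500; (r_i+r_j)·cross = 13.5·262.7500 = 3547.1250
edge 5: (3.5,38)→(1,31.5)  cross = 3.5·31.5 − 1·38 = 72.2500; (r_i+r_j)·cross = 4.5·72.2500 = 325.1250
Σcross = 761.0000 → A = |Σcross|/2 = 380.5000 mm²
Σ(r_i+r_j)·cross = 22406.2500 → first moment M = |Σ|/6 = 3734.3750
R_c = M/A = 3734.3750/380.5000 = 9.8144 mm
θ = 137° = 2.391101 rad
V = θ·R_c·A = 2.391101·9.8144·380.5000 = 8929.268 mm³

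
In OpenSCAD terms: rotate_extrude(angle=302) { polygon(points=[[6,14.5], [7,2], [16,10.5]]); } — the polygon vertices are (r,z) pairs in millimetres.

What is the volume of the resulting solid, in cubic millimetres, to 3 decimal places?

Profile (r,z), 3 vertices: (6,14.5) (7,2) (16,10.5)
edge 0: (6,14.5)→(7,2)  cross = 6·2 − 7·14.5 = -89.5000; (r_i+r_j)·cross = 13·-89.5000 = -1163.5000
edge 1: (7,2)→(16,10.5)  cross = 7·10.5 − 16·2 = 41.5000; (r_i+r_j)·cross = 23·41.5000 = 954.5000
edge 2: (16,10.5)→(6,14.5)  cross = 16·14.5 − 6·10.5 = 169.0000; (r_i+r_j)·cross = 22·169.0000 = 3718.0000
Σcross = 121.0000 → A = |Σcross|/2 = 60.5000 mm²
Σ(r_i+r_j)·cross = 3509.0000 → first moment M = |Σ|/6 = 584.8333
R_c = M/A = 584.8333/60.5000 = 9.6667 mm
θ = 302° = 5.270894 rad
V = θ·R_c·A = 5.270894·9.6667·60.5000 = 3082.595 mm³

Volume = 3082.595 mm³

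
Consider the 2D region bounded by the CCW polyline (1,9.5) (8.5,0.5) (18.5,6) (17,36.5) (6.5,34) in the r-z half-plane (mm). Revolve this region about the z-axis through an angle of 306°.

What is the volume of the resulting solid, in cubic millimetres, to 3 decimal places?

Profile (r,z), 5 vertices: (1,9.5) (8.5,0.5) (18.5,6) (17,36.5) (6.5,34)
edge 0: (1,9.5)→(8.5,0.5)  cross = 1·0.5 − 8.5·9.5 = -80.2500; (r_i+r_j)·cross = 9.5·-80.2500 = -762.3750
edge 1: (8.5,0.5)→(18.5,6)  cross = 8.5·6 − 18.5·0.5 = 41.7500; (r_i+r_j)·cross = 27·41.7500 = 1127.2500
edge 2: (18.5,6)→(17,36.5)  cross = 18.5·36.5 − 17·6 = 573.2500; (r_i+r_j)·cross = 35.5·573.2500 = 20350.3750
edge 3: (17,36.5)→(6.5,34)  cross = 17·34 − 6.5·36.5 = 340.7500; (r_i+r_j)·cross = 23.5·340.7500 = 8007.6250
edge 4: (6.5,34)→(1,9.5)  cross = 6.5·9.5 − 1·34 = 27.7500; (r_i+r_j)·cross = 7.5·27.7500 = 208.1250
Σcross = 903.2500 → A = |Σcross|/2 = 451.6250 mm²
Σ(r_i+r_j)·cross = 28931.0000 → first moment M = |Σ|/6 = 4821.8333
R_c = M/A = 4821.8333/451.6250 = 10.6766 mm
θ = 306° = 5.340708 rad
V = θ·R_c·A = 5.340708·10.6766·451.6250 = 25752.002 mm³

Volume = 25752.002 mm³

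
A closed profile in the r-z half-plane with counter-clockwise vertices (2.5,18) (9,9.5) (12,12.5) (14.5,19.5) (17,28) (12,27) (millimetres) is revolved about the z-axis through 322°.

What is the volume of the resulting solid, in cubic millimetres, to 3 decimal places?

Volume = 7346.693 mm³

Profile (r,z), 6 vertices: (2.5,18) (9,9.5) (12,12.5) (14.5,19.5) (17,28) (12,27)
edge 0: (2.5,18)→(9,9.5)  cross = 2.5·9.5 − 9·18 = -138.2500; (r_i+r_j)·cross = 11.5·-138.2500 = -1589.8750
edge 1: (9,9.5)→(12,12.5)  cross = 9·12.5 − 12·9.5 = -1.5000; (r_i+r_j)·cross = 21·-1.5000 = -31.5000
edge 2: (12,12.5)→(14.5,19.5)  cross = 12·19.5 − 14.5·12.5 = 52.7500; (r_i+r_j)·cross = 26.5·52.7500 = 1397.8750
edge 3: (14.5,19.5)→(17,28)  cross = 14.5·28 − 17·19.5 = 74.5000; (r_i+r_j)·cross = 31.5·74.5000 = 2346.7500
edge 4: (17,28)→(12,27)  cross = 17·27 − 12·28 = 123.0000; (r_i+r_j)·cross = 29·123.0000 = 3567.0000
edge 5: (12,27)→(2.5,18)  cross = 12·18 − 2.5·27 = 148.5000; (r_i+r_j)·cross = 14.5·148.5000 = 2153.2500
Σcross = 259.0000 → A = |Σcross|/2 = 129.5000 mm²
Σ(r_i+r_j)·cross = 7843.5000 → first moment M = |Σ|/6 = 1307.2500
R_c = M/A = 1307.2500/129.5000 = 10.0946 mm
θ = 322° = 5.619960 rad
V = θ·R_c·A = 5.619960·10.0946·129.5000 = 7346.693 mm³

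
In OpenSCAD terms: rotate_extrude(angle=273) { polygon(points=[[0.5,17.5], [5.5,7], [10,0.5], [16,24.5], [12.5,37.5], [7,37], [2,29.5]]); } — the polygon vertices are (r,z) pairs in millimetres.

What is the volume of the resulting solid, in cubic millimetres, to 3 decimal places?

Profile (r,z), 7 vertices: (0.5,17.5) (5.5,7) (10,0.5) (16,24.5) (12.5,37.5) (7,37) (2,29.5)
edge 0: (0.5,17.5)→(5.5,7)  cross = 0.5·7 − 5.5·17.5 = -92.7500; (r_i+r_j)·cross = 6·-92.7500 = -556.5000
edge 1: (5.5,7)→(10,0.5)  cross = 5.5·0.5 − 10·7 = -67.2500; (r_i+r_j)·cross = 15.5·-67.2500 = -1042.3750
edge 2: (10,0.5)→(16,24.5)  cross = 10·24.5 − 16·0.5 = 237.0000; (r_i+r_j)·cross = 26·237.0000 = 6162.0000
edge 3: (16,24.5)→(12.5,37.5)  cross = 16·37.5 − 12.5·24.5 = 293.7500; (r_i+r_j)·cross = 28.5·293.7500 = 8371.8750
edge 4: (12.5,37.5)→(7,37)  cross = 12.5·37 − 7·37.5 = 200.0000; (r_i+r_j)·cross = 19.5·200.0000 = 3900.0000
edge 5: (7,37)→(2,29.5)  cross = 7·29.5 − 2·37 = 132.5000; (r_i+r_j)·cross = 9·132.5000 = 1192.5000
edge 6: (2,29.5)→(0.5,17.5)  cross = 2·17.5 − 0.5·29.5 = 20.2500; (r_i+r_j)·cross = 2.5·20.2500 = 50.6250
Σcross = 723.5000 → A = |Σcross|/2 = 361.7500 mm²
Σ(r_i+r_j)·cross = 18078.1250 → first moment M = |Σ|/6 = 3013.0208
R_c = M/A = 3013.0208/361.7500 = 8.3290 mm
θ = 273° = 4.764749 rad
V = θ·R_c·A = 4.764749·8.3290·361.7500 = 14356.288 mm³

Volume = 14356.288 mm³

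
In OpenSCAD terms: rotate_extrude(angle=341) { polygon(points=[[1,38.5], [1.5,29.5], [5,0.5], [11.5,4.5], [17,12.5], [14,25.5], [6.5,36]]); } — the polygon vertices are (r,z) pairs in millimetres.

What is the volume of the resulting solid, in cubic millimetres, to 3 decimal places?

Profile (r,z), 7 vertices: (1,38.5) (1.5,29.5) (5,0.5) (11.5,4.5) (17,12.5) (14,25.5) (6.5,36)
edge 0: (1,38.5)→(1.5,29.5)  cross = 1·29.5 − 1.5·38.5 = -28.2500; (r_i+r_j)·cross = 2.5·-28.2500 = -70.6250
edge 1: (1.5,29.5)→(5,0.5)  cross = 1.5·0.5 − 5·29.5 = -146.7500; (r_i+r_j)·cross = 6.5·-146.7500 = -953.8750
edge 2: (5,0.5)→(11.5,4.5)  cross = 5·4.5 − 11.5·0.5 = 16.7500; (r_i+r_j)·cross = 16.5·16.7500 = 276.3750
edge 3: (11.5,4.5)→(17,12.5)  cross = 11.5·12.5 − 17·4.5 = 67.2500; (r_i+r_j)·cross = 28.5·67.2500 = 1916.6250
edge 4: (17,12.5)→(14,25.5)  cross = 17·25.5 − 14·12.5 = 258.5000; (r_i+r_j)·cross = 31·258.5000 = 8013.5000
edge 5: (14,25.5)→(6.5,36)  cross = 14·36 − 6.5·25.5 = 338.2500; (r_i+r_j)·cross = 20.5·338.2500 = 6934.1250
edge 6: (6.5,36)→(1,38.5)  cross = 6.5·38.5 − 1·36 = 214.2500; (r_i+r_j)·cross = 7.5·214.2500 = 1606.8750
Σcross = 720.0000 → A = |Σcross|/2 = 360.0000 mm²
Σ(r_i+r_j)·cross = 17723.0000 → first moment M = |Σ|/6 = 2953.8333
R_c = M/A = 2953.8333/360.0000 = 8.2051 mm
θ = 341° = 5.951573 rad
V = θ·R_c·A = 5.951573·8.2051·360.0000 = 17579.954 mm³

Volume = 17579.954 mm³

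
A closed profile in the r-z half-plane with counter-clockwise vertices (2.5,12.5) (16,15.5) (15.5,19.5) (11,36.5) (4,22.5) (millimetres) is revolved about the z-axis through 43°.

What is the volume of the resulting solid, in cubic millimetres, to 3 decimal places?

Volume = 1259.200 mm³

Profile (r,z), 5 vertices: (2.5,12.5) (16,15.5) (15.5,19.5) (11,36.5) (4,22.5)
edge 0: (2.5,12.5)→(16,15.5)  cross = 2.5·15.5 − 16·12.5 = -161.2500; (r_i+r_j)·cross = 18.5·-161.2500 = -2983.1250
edge 1: (16,15.5)→(15.5,19.5)  cross = 16·19.5 − 15.5·15.5 = 71.7500; (r_i+r_j)·cross = 31.5·71.7500 = 2260.1250
edge 2: (15.5,19.5)→(11,36.5)  cross = 15.5·36.5 − 11·19.5 = 351.2500; (r_i+r_j)·cross = 26.5·351.2500 = 9308.1250
edge 3: (11,36.5)→(4,22.5)  cross = 11·22.5 − 4·36.5 = 101.5000; (r_i+r_j)·cross = 15·101.5000 = 1522.5000
edge 4: (4,22.5)→(2.5,12.5)  cross = 4·12.5 − 2.5·22.5 = -6.2500; (r_i+r_j)·cross = 6.5·-6.2500 = -40.6250
Σcross = 357.0000 → A = |Σcross|/2 = 178.5000 mm²
Σ(r_i+r_j)·cross = 10067.0000 → first moment M = |Σ|/6 = 1677.8333
R_c = M/A = 1677.8333/178.5000 = 9.3996 mm
θ = 43° = 0.750492 rad
V = θ·R_c·A = 0.750492·9.3996·178.5000 = 1259.200 mm³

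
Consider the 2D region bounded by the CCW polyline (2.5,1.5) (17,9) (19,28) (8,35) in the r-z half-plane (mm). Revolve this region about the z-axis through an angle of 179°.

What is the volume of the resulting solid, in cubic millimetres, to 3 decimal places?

Volume = 11473.792 mm³

Profile (r,z), 4 vertices: (2.5,1.5) (17,9) (19,28) (8,35)
edge 0: (2.5,1.5)→(17,9)  cross = 2.5·9 − 17·1.5 = -3.0000; (r_i+r_j)·cross = 19.5·-3.0000 = -58.5000
edge 1: (17,9)→(19,28)  cross = 17·28 − 19·9 = 305.0000; (r_i+r_j)·cross = 36·305.0000 = 10980.0000
edge 2: (19,28)→(8,35)  cross = 19·35 − 8·28 = 441.0000; (r_i+r_j)·cross = 27·441.0000 = 11907.0000
edge 3: (8,35)→(2.5,1.5)  cross = 8·1.5 − 2.5·35 = -75.5000; (r_i+r_j)·cross = 10.5·-75.5000 = -792.7500
Σcross = 667.5000 → A = |Σcross|/2 = 333.7500 mm²
Σ(r_i+r_j)·cross = 22035.7500 → first moment M = |Σ|/6 = 3672.6250
R_c = M/A = 3672.6250/333.7500 = 11.0041 mm
θ = 179° = 3.124139 rad
V = θ·R_c·A = 3.124139·11.0041·333.7500 = 11473.792 mm³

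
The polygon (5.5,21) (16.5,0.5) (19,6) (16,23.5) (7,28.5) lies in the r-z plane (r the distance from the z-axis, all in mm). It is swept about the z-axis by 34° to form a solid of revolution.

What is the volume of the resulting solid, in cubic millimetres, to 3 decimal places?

Profile (r,z), 5 vertices: (5.5,21) (16.5,0.5) (19,6) (16,23.5) (7,28.5)
edge 0: (5.5,21)→(16.5,0.5)  cross = 5.5·0.5 − 16.5·21 = -343.7500; (r_i+r_j)·cross = 22·-343.7500 = -7562.5000
edge 1: (16.5,0.5)→(19,6)  cross = 16.5·6 − 19·0.5 = 89.5000; (r_i+r_j)·cross = 35.5·89.5000 = 3177.2500
edge 2: (19,6)→(16,23.5)  cross = 19·23.5 − 16·6 = 350.5000; (r_i+r_j)·cross = 35·350.5000 = 12267.5000
edge 3: (16,23.5)→(7,28.5)  cross = 16·28.5 − 7·23.5 = 291.5000; (r_i+r_j)·cross = 23·291.5000 = 6704.5000
edge 4: (7,28.5)→(5.5,21)  cross = 7·21 − 5.5·28.5 = -9.7500; (r_i+r_j)·cross = 12.5·-9.7500 = -121.8750
Σcross = 378.0000 → A = |Σcross|/2 = 189.0000 mm²
Σ(r_i+r_j)·cross = 14464.8750 → first moment M = |Σ|/6 = 2410.8125
R_c = M/A = 2410.8125/189.0000 = 12.7556 mm
θ = 34° = 0.593412 rad
V = θ·R_c·A = 0.593412·12.7556·189.0000 = 1430.605 mm³

Volume = 1430.605 mm³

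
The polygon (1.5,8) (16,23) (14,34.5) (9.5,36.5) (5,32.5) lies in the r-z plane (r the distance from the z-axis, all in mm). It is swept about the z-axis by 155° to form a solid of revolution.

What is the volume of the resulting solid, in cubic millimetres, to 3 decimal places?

Volume = 5114.689 mm³

Profile (r,z), 5 vertices: (1.5,8) (16,23) (14,34.5) (9.5,36.5) (5,32.5)
edge 0: (1.5,8)→(16,23)  cross = 1.5·23 − 16·8 = -93.5000; (r_i+r_j)·cross = 17.5·-93.5000 = -1636.2500
edge 1: (16,23)→(14,34.5)  cross = 16·34.5 − 14·23 = 230.0000; (r_i+r_j)·cross = 30·230.0000 = 6900.0000
edge 2: (14,34.5)→(9.5,36.5)  cross = 14·36.5 − 9.5·34.5 = 183.2500; (r_i+r_j)·cross = 23.5·183.2500 = 4306.3750
edge 3: (9.5,36.5)→(5,32.5)  cross = 9.5·32.5 − 5·36.5 = 126.2500; (r_i+r_j)·cross = 14.5·126.2500 = 1830.6250
edge 4: (5,32.5)→(1.5,8)  cross = 5·8 − 1.5·32.5 = -8.7500; (r_i+r_j)·cross = 6.5·-8.7500 = -56.8750
Σcross = 437.2500 → A = |Σcross|/2 = 218.6250 mm²
Σ(r_i+r_j)·cross = 11343.8750 → first moment M = |Σ|/6 = 1890.6458
R_c = M/A = 1890.6458/218.6250 = 8.6479 mm
θ = 155° = 2.705260 rad
V = θ·R_c·A = 2.705260·8.6479·218.6250 = 5114.689 mm³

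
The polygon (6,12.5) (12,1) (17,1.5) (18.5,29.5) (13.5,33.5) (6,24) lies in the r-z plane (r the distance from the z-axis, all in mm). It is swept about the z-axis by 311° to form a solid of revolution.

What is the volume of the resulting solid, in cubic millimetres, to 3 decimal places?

Profile (r,z), 6 vertices: (6,12.5) (12,1) (17,1.5) (18.5,29.5) (13.5,33.5) (6,24)
edge 0: (6,12.5)→(12,1)  cross = 6·1 − 12·12.5 = -144.0000; (r_i+r_j)·cross = 18·-144.0000 = -2592.0000
edge 1: (12,1)→(17,1.5)  cross = 12·1.5 − 17·1 = 1.0000; (r_i+r_j)·cross = 29·1.0000 = 29.0000
edge 2: (17,1.5)→(18.5,29.5)  cross = 17·29.5 − 18.5·1.5 = 473.7500; (r_i+r_j)·cross = 35.5·473.7500 = 16818.1250
edge 3: (18.5,29.5)→(13.5,33.5)  cross = 18.5·33.5 − 13.5·29.5 = 221.5000; (r_i+r_j)·cross = 32·221.5000 = 7088.0000
edge 4: (13.5,33.5)→(6,24)  cross = 13.5·24 − 6·33.5 = 123.0000; (r_i+r_j)·cross = 19.5·123.0000 = 2398.5000
edge 5: (6,24)→(6,12.5)  cross = 6·12.5 − 6·24 = -69.0000; (r_i+r_j)·cross = 12·-69.0000 = -828.0000
Σcross = 606.2500 → A = |Σcross|/2 = 303.1250 mm²
Σ(r_i+r_j)·cross = 22913.6250 → first moment M = |Σ|/6 = 3818.9375
R_c = M/A = 3818.9375/303.1250 = 12.5986 mm
θ = 311° = 5.427974 rad
V = θ·R_c·A = 5.427974·12.5986·303.1250 = 20729.093 mm³

Volume = 20729.093 mm³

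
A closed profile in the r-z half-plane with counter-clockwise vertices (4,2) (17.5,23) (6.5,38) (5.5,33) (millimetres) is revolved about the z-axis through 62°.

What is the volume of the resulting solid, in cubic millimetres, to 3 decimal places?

Volume = 2256.909 mm³

Profile (r,z), 4 vertices: (4,2) (17.5,23) (6.5,38) (5.5,33)
edge 0: (4,2)→(17.5,23)  cross = 4·23 − 17.5·2 = 57.0000; (r_i+r_j)·cross = 21.5·57.0000 = 1225.5000
edge 1: (17.5,23)→(6.5,38)  cross = 17.5·38 − 6.5·23 = 515.5000; (r_i+r_j)·cross = 24·515.5000 = 12372.0000
edge 2: (6.5,38)→(5.5,33)  cross = 6.5·33 − 5.5·38 = 5.5000; (r_i+r_j)·cross = 12·5.5000 = 66.0000
edge 3: (5.5,33)→(4,2)  cross = 5.5·2 − 4·33 = -121.0000; (r_i+r_j)·cross = 9.5·-121.0000 = -1149.5000
Σcross = 457.0000 → A = |Σcross|/2 = 228.5000 mm²
Σ(r_i+r_j)·cross = 12514.0000 → first moment M = |Σ|/6 = 2085.6667
R_c = M/A = 2085.6667/228.5000 = 9.1276 mm
θ = 62° = 1.082104 rad
V = θ·R_c·A = 1.082104·9.1276·228.5000 = 2256.909 mm³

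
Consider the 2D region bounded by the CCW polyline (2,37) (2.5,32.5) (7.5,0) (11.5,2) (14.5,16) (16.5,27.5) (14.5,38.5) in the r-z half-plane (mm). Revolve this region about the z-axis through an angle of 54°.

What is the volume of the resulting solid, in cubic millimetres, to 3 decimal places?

Volume = 3274.207 mm³

Profile (r,z), 7 vertices: (2,37) (2.5,32.5) (7.5,0) (11.5,2) (14.5,16) (16.5,27.5) (14.5,38.5)
edge 0: (2,37)→(2.5,32.5)  cross = 2·32.5 − 2.5·37 = -27.5000; (r_i+r_j)·cross = 4.5·-27.5000 = -123.7500
edge 1: (2.5,32.5)→(7.5,0)  cross = 2.5·0 − 7.5·32.5 = -243.7500; (r_i+r_j)·cross = 10·-243.7500 = -2437.5000
edge 2: (7.5,0)→(11.5,2)  cross = 7.5·2 − 11.5·0 = 15.0000; (r_i+r_j)·cross = 19·15.0000 = 285.0000
edge 3: (11.5,2)→(14.5,16)  cross = 11.5·16 − 14.5·2 = 155.0000; (r_i+r_j)·cross = 26·155.0000 = 4030.0000
edge 4: (14.5,16)→(16.5,27.5)  cross = 14.5·27.5 − 16.5·16 = 134.7500; (r_i+r_j)·cross = 31·134.7500 = 4177.2500
edge 5: (16.5,27.5)→(14.5,38.5)  cross = 16.5·38.5 − 14.5·27.5 = 236.5000; (r_i+r_j)·cross = 31·236.5000 = 7331.5000
edge 6: (14.5,38.5)→(2,37)  cross = 14.5·37 − 2·38.5 = 459.5000; (r_i+r_j)·cross = 16.5·459.5000 = 7581.7500
Σcross = 729.5000 → A = |Σcross|/2 = 364.7500 mm²
Σ(r_i+r_j)·cross = 20844.2500 → first moment M = |Σ|/6 = 3474.0417
R_c = M/A = 3474.0417/364.7500 = 9.5244 mm
θ = 54° = 0.942478 rad
V = θ·R_c·A = 0.942478·9.5244·364.7500 = 3274.207 mm³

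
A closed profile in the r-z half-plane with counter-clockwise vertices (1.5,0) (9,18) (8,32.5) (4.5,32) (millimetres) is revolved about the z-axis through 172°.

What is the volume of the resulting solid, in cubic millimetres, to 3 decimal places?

Volume = 1947.213 mm³

Profile (r,z), 4 vertices: (1.5,0) (9,18) (8,32.5) (4.5,32)
edge 0: (1.5,0)→(9,18)  cross = 1.5·18 − 9·0 = 27.0000; (r_i+r_j)·cross = 10.5·27.0000 = 283.5000
edge 1: (9,18)→(8,32.5)  cross = 9·32.5 − 8·18 = 148.5000; (r_i+r_j)·cross = 17·148.5000 = 2524.5000
edge 2: (8,32.5)→(4.5,32)  cross = 8·32 − 4.5·32.5 = 109.7500; (r_i+r_j)·cross = 12.5·109.7500 = 1371.8750
edge 3: (4.5,32)→(1.5,0)  cross = 4.5·0 − 1.5·32 = -48.0000; (r_i+r_j)·cross = 6·-48.0000 = -288.0000
Σcross = 237.2500 → A = |Σcross|/2 = 118.6250 mm²
Σ(r_i+r_j)·cross = 3891.8750 → first moment M = |Σ|/6 = 648.6458
R_c = M/A = 648.6458/118.6250 = 5.4680 mm
θ = 172° = 3.001966 rad
V = θ·R_c·A = 3.001966·5.4680·118.6250 = 1947.213 mm³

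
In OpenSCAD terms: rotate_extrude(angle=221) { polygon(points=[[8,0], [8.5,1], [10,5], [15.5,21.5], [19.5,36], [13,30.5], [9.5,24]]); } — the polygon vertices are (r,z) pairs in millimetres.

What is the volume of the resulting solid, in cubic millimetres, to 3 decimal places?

Profile (r,z), 7 vertices: (8,0) (8.5,1) (10,5) (15.5,21.5) (19.5,36) (13,30.5) (9.5,24)
edge 0: (8,0)→(8.5,1)  cross = 8·1 − 8.5·0 = 8.0000; (r_i+r_j)·cross = 16.5·8.0000 = 132.0000
edge 1: (8.5,1)→(10,5)  cross = 8.5·5 − 10·1 = 32.5000; (r_i+r_j)·cross = 18.5·32.5000 = 601.2500
edge 2: (10,5)→(15.5,21.5)  cross = 10·21.5 − 15.5·5 = 137.5000; (r_i+r_j)·cross = 25.5·137.5000 = 3506.2500
edge 3: (15.5,21.5)→(19.5,36)  cross = 15.5·36 − 19.5·21.5 = 138.7500; (r_i+r_j)·cross = 35·138.7500 = 4856.2500
edge 4: (19.5,36)→(13,30.5)  cross = 19.5·30.5 − 13·36 = 126.7500; (r_i+r_j)·cross = 32.5·126.7500 = 4119.3750
edge 5: (13,30.5)→(9.5,24)  cross = 13·24 − 9.5·30.5 = 22.2500; (r_i+r_j)·cross = 22.5·22.2500 = 500.6250
edge 6: (9.5,24)→(8,0)  cross = 9.5·0 − 8·24 = -192.0000; (r_i+r_j)·cross = 17.5·-192.0000 = -3360.0000
Σcross = 273.7500 → A = |Σcross|/2 = 136.8750 mm²
Σ(r_i+r_j)·cross = 10355.7500 → first moment M = |Σ|/6 = 1725.9583
R_c = M/A = 1725.9583/136.8750 = 12.6097 mm
θ = 221° = 3.857178 rad
V = θ·R_c·A = 3.857178·12.6097·136.8750 = 6657.328 mm³

Volume = 6657.328 mm³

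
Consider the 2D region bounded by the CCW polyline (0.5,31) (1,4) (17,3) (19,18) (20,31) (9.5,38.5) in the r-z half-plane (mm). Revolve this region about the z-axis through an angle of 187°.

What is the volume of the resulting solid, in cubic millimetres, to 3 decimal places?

Volume = 18201.613 mm³

Profile (r,z), 6 vertices: (0.5,31) (1,4) (17,3) (19,18) (20,31) (9.5,38.5)
edge 0: (0.5,31)→(1,4)  cross = 0.5·4 − 1·31 = -29.0000; (r_i+r_j)·cross = 1.5·-29.0000 = -43.5000
edge 1: (1,4)→(17,3)  cross = 1·3 − 17·4 = -65.0000; (r_i+r_j)·cross = 18·-65.0000 = -1170.0000
edge 2: (17,3)→(19,18)  cross = 17·18 − 19·3 = 249.0000; (r_i+r_j)·cross = 36·249.0000 = 8964.0000
edge 3: (19,18)→(20,31)  cross = 19·31 − 20·18 = 229.0000; (r_i+r_j)·cross = 39·229.0000 = 8931.0000
edge 4: (20,31)→(9.5,38.5)  cross = 20·38.5 − 9.5·31 = 475.5000; (r_i+r_j)·cross = 29.5·475.5000 = 14027.2500
edge 5: (9.5,38.5)→(0.5,31)  cross = 9.5·31 − 0.5·38.5 = 275.2500; (r_i+r_j)·cross = 10·275.2500 = 2752.5000
Σcross = 1134.7500 → A = |Σcross|/2 = 567.3750 mm²
Σ(r_i+r_j)·cross = 33461.2500 → first moment M = |Σ|/6 = 5576.8750
R_c = M/A = 5576.8750/567.3750 = 9.8293 mm
θ = 187° = 3.263766 rad
V = θ·R_c·A = 3.263766·9.8293·567.3750 = 18201.613 mm³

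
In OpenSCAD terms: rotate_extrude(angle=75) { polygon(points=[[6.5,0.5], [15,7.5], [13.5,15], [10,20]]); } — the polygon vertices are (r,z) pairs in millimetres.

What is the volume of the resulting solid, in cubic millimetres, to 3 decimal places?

Profile (r,z), 4 vertices: (6.5,0.5) (15,7.5) (13.5,15) (10,20)
edge 0: (6.5,0.5)→(15,7.5)  cross = 6.5·7.5 − 15·0.5 = 41.2500; (r_i+r_j)·cross = 21.5·41.2500 = 886.8750
edge 1: (15,7.5)→(13.5,15)  cross = 15·15 − 13.5·7.5 = 123.7500; (r_i+r_j)·cross = 28.5·123.7500 = 3526.8750
edge 2: (13.5,15)→(10,20)  cross = 13.5·20 − 10·15 = 120.0000; (r_i+r_j)·cross = 23.5·120.0000 = 2820.0000
edge 3: (10,20)→(6.5,0.5)  cross = 10·0.5 − 6.5·20 = -125.0000; (r_i+r_j)·cross = 16.5·-125.0000 = -2062.5000
Σcross = 160.0000 → A = |Σcross|/2 = 80.0000 mm²
Σ(r_i+r_j)·cross = 5171.2500 → first moment M = |Σ|/6 = 861.8750
R_c = M/A = 861.8750/80.0000 = 10.7734 mm
θ = 75° = 1.308997 rad
V = θ·R_c·A = 1.308997·10.7734·80.0000 = 1128.192 mm³

Volume = 1128.192 mm³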